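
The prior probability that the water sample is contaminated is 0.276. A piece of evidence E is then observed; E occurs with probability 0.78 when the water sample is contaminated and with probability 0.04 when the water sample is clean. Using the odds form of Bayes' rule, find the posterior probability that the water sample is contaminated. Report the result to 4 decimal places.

Prior odds = 0.276/(1−0.276) = 0.38122.
Likelihood ratio for E = 0.78/0.04 = 19.500.
Posterior odds = prior odds × LR = 7.4337.
Posterior probability = odds/(1+odds) = 7.4337/8.4337 = 0.8814.

Posterior probability ≈ 0.8814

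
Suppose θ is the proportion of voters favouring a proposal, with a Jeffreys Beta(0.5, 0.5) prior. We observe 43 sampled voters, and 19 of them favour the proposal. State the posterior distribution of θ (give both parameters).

Observing 19 successes and 24 failures updates Beta(0.5, 0.5) by adding the success and failure counts to the two shape parameters: α = 0.5+19 = 19.5, β = 0.5+24 = 24.5.

Posterior: Beta(19.5, 24.5)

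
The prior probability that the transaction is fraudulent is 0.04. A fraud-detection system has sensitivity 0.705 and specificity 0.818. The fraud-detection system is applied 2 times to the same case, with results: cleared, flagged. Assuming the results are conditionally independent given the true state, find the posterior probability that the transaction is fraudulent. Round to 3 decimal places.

Let H be the event that the transaction is fraudulent; start with P(H) = 0.04. P('flagged'|H) = 0.705, P('flagged'|¬H) = 0.182.
Update on result 1 ('cleared'): P(H) ← 0.295·0.0400 / (0.295·0.0400 + 0.818·0.9600) = 0.011800/0.79708 = 0.0148.
Update on result 2 ('flagged'): P(H) ← 0.705·0.0148 / (0.705·0.0148 + 0.182·0.9852) = 0.010437/0.18974 = 0.0550.

Posterior P(H) ≈ 0.055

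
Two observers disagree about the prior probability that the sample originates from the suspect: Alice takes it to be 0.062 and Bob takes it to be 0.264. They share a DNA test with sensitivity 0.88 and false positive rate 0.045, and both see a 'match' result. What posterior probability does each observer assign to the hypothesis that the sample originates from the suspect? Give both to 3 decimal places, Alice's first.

The likelihood ratio for a 'match' result is 0.88/0.045 = 19.556.
Alice: prior odds 0.062/0.938 = 0.066098; posterior odds 1.2926; posterior probability 0.564.
Bob: prior odds 0.264/0.736 = 0.35870; posterior odds 7.0145; posterior probability 0.875.

Alice: 0.564; Bob: 0.875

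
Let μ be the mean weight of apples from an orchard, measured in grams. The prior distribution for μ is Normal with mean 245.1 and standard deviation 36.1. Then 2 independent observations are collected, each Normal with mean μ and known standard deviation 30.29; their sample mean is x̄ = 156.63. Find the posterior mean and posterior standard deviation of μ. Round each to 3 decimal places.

Posterior mean ≈ 179.664; posterior SD ≈ 18.420

Prior precision 1/τ₀² = 1/36.1² = 0.00076734; data precision n/σ² = 2/30.29² = 0.00217987.
Posterior precision = 0.00076734 + 0.00217987 = 0.00294721, giving posterior SD = 1/√0.00294721 = 18.420.
Posterior mean = (0.00076734·245.1 + 0.00217987·156.63) / 0.00294721 = 179.664.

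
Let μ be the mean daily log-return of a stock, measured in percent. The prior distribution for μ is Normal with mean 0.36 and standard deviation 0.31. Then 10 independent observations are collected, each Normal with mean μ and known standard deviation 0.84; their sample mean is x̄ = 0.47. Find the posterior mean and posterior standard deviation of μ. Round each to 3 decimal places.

Posterior mean ≈ 0.423; posterior SD ≈ 0.202

Prior precision 1/τ₀² = 1/0.31² = 10.4058; data precision n/σ² = 10/0.84² = 14.1723.
Posterior precision = 10.4058 + 14.1723 = 24.5782, giving posterior SD = 1/√24.5782 = 0.202.
Posterior mean = (10.4058·0.36 + 14.1723·0.47) / 24.5782 = 0.423.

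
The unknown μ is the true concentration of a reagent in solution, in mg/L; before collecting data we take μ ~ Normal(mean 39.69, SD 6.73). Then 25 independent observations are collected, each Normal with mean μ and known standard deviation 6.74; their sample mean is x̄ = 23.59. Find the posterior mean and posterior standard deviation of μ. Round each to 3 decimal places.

Posterior mean ≈ 24.211; posterior SD ≈ 1.322

With known σ, the Normal prior is conjugate. Weight on the data is w = (n/σ²)/(n/σ² + 1/τ₀²) = 0.550326/(0.550326+0.0220785) = 0.96143.
Posterior mean = w·x̄ + (1−w)·μ₀ = 0.96143·23.59 + 0.038572·39.69 = 24.211. Posterior variance = 1/(0.550326+0.0220785) = 1.74702, so SD = 1.322.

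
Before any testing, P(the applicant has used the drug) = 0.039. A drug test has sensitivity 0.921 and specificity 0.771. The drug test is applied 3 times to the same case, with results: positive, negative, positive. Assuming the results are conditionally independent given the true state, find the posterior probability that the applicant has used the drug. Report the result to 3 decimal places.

Posterior P(H) ≈ 0.063

Let H be the event that the applicant has used the drug; start with P(H) = 0.039. P('positive'|H) = 0.921, P('positive'|¬H) = 0.229.
Update on result 1 ('positive'): P(H) ← 0.921·0.0390 / (0.921·0.0390 + 0.229·0.9610) = 0.035919/0.25599 = 0.1403.
Update on result 2 ('negative'): P(H) ← 0.079·0.1403 / (0.079·0.1403 + 0.771·0.8597) = 0.011085/0.67390 = 0.0164.
Update on result 3 ('positive'): P(H) ← 0.921·0.0164 / (0.921·0.0164 + 0.229·0.9836) = 0.015149/0.24038 = 0.0630.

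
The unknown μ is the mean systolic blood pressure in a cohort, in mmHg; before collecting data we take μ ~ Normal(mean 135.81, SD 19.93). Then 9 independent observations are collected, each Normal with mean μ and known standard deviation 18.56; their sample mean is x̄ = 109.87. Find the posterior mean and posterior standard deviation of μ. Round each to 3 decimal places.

With known σ, the Normal prior is conjugate. Weight on the data is w = (n/σ²)/(n/σ² + 1/τ₀²) = 0.0261268/(0.0261268+0.00251759) = 0.91211.
Posterior mean = w·x̄ + (1−w)·μ₀ = 0.91211·109.87 + 0.087891·135.81 = 112.150. Posterior variance = 1/(0.0261268+0.00251759) = 34.9108, so SD = 5.909.

Posterior mean ≈ 112.150; posterior SD ≈ 5.909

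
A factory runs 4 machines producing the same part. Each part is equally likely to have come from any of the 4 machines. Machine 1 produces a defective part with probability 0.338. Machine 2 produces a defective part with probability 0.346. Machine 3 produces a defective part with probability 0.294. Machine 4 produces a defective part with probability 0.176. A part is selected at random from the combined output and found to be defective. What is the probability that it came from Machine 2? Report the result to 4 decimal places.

P(defective|M1) = 0.338; P(defective|M2) = 0.346; P(defective|M3) = 0.294; P(defective|M4) = 0.176.
Prior × likelihood for each source: 0.25·0.338=0.08450, 0.25·0.346=0.08650, 0.25·0.294=0.07350, 0.25·0.176=0.04400. Summing gives P(defective) = 0.28850.
P(Machine 2 | defective) = 0.08650 / 0.28850 = 0.2998.

Posterior probability ≈ 0.2998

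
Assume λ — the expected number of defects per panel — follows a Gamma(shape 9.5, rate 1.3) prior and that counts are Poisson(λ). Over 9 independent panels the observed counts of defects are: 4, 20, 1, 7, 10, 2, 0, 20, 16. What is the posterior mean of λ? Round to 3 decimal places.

Posterior mean ≈ 8.689

Total count ∑xᵢ = 80 over n = 9 panels.
Gamma is conjugate to the Poisson likelihood: posterior is Gamma(shape = 9.5+80 = 89.5, rate = 1.3+9 = 10.3).
Posterior mean = shape/rate = 89.5/10.3 = 8.689.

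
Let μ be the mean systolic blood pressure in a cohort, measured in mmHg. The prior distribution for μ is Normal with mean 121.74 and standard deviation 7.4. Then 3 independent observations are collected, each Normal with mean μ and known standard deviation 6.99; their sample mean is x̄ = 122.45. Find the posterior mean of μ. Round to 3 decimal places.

Prior precision 1/τ₀² = 1/7.4² = 0.0182615; data precision n/σ² = 3/6.99² = 0.0613998.
Posterior precision = 0.0182615 + 0.0613998 = 0.0796613.
Posterior mean = (0.0182615·121.74 + 0.0613998·122.45) / 0.0796613 = 122.287.

Posterior mean ≈ 122.287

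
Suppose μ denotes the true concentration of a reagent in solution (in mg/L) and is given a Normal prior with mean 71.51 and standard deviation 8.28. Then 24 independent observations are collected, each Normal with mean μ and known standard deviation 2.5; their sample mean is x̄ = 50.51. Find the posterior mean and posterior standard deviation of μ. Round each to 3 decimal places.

Posterior mean ≈ 50.589; posterior SD ≈ 0.509

Prior precision 1/τ₀² = 1/8.28² = 0.0145861; data precision n/σ² = 24/2.5² = 3.84000.
Posterior precision = 0.0145861 + 3.84000 = 3.85459, giving posterior SD = 1/√3.85459 = 0.509.
Posterior mean = (0.0145861·71.51 + 3.84000·50.51) / 3.85459 = 50.589.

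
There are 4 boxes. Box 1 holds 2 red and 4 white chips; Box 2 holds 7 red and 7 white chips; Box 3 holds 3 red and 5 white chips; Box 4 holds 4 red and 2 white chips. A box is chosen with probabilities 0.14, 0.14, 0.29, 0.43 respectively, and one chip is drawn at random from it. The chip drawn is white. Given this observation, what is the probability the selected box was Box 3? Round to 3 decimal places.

P(white|Box 1) = 0.6667; P(white|Box 2) = 0.5; P(white|Box 3) = 0.625; P(white|Box 4) = 0.3333.
Prior × likelihood for each source: 0.14·0.6667=0.09333, 0.14·0.5=0.07000, 0.29·0.625=0.1812, 0.43·0.3333=0.1433. Summing gives P(white) = 0.48792.
P(Box 3 | white) = 0.1812 / 0.48792 = 0.371.

Posterior probability ≈ 0.371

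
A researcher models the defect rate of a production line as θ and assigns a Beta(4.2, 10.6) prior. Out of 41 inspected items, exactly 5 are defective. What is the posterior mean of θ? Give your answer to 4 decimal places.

The binomial likelihood is conjugate to the Beta prior: with 5 successes and 36 failures, the posterior is Beta(4.2+5, 10.6+36) = Beta(9.2, 46.6).
Posterior mean = α/(α+β) = 9.2/55.8 = 0.1649.

Posterior mean ≈ 0.1649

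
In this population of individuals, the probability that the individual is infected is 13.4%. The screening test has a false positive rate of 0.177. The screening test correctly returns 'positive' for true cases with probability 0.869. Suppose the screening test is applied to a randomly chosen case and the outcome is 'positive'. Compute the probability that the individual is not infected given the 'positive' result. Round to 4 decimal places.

P(¬H | E) ≈ 0.5683

Write H for 'the individual is infected'. Prior odds H:¬H = 0.134/0.866 = 0.15473. For the 'positive' outcome, the likelihood ratio is 0.869/0.177 = 4.9096.
Posterior odds = 0.15473 × 4.9096 = 0.75968, so P(H|E) = 0.75968/(1+0.75968) = 0.4317. Then P(¬H|E) = 1 − 0.4317 = 0.5683.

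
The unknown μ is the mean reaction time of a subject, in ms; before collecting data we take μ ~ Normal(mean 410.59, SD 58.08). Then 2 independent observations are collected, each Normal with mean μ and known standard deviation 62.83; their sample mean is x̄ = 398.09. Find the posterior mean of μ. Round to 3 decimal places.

Posterior mean ≈ 402.704

Prior precision 1/τ₀² = 1/58.08² = 0.00029645; data precision n/σ² = 2/62.83² = 0.00050664.
Posterior precision = 0.00029645 + 0.00050664 = 0.00080308.
Posterior mean = (0.00029645·410.59 + 0.00050664·398.09) / 0.00080308 = 402.704.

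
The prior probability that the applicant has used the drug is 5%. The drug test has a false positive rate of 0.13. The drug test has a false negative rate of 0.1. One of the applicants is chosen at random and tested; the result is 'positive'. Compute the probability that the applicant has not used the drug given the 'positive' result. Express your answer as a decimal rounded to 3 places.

P(¬H | E) ≈ 0.733

Write H for 'the applicant has used the drug'. Prior odds H:¬H = 0.05/0.95 = 0.052632. For the 'positive' outcome, the likelihood ratio is 0.9/0.13 = 6.9231.
Posterior odds = 0.052632 × 6.9231 = 0.36437, so P(H|E) = 0.36437/(1+0.36437) = 0.267. Then P(¬H|E) = 1 − 0.267 = 0.733.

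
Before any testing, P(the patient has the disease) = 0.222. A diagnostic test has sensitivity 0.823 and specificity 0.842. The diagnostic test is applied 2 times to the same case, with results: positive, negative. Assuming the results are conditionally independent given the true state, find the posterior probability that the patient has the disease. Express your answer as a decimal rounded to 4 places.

Posterior P(H) ≈ 0.2381

Let H be the event that the patient has the disease; start with P(H) = 0.222. P('positive'|H) = 0.823, P('positive'|¬H) = 0.158.
Update on result 1 ('positive'): P(H) ← 0.823·0.2220 / (0.823·0.2220 + 0.158·0.7780) = 0.18271/0.30563 = 0.5978.
Update on result 2 ('negative'): P(H) ← 0.177·0.5978 / (0.177·0.5978 + 0.842·0.4022) = 0.10581/0.44446 = 0.2381.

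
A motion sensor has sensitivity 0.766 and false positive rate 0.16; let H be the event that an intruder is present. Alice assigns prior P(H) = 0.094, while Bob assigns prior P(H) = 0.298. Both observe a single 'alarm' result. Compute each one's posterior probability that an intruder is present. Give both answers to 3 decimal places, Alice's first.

P('+'|H) = 0.766, P('+'|¬H) = 0.16.
Alice: numerator 0.766·0.094 = 0.072004; evidence = 0.072004+0.16·0.906 = 0.21696; posterior = 0.332.
Bob: numerator 0.766·0.298 = 0.22827; evidence = 0.22827+0.16·0.702 = 0.34059; posterior = 0.670.

Alice: 0.332; Bob: 0.670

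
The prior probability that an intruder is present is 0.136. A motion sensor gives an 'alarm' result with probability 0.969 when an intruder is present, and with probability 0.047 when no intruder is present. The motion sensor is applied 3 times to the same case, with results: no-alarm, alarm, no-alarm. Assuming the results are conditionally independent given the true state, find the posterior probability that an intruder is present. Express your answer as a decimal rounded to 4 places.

Let H be the event that an intruder is present; start with P(H) = 0.136. P('alarm'|H) = 0.969, P('alarm'|¬H) = 0.047.
Update on result 1 ('no-alarm'): P(H) ← 0.031·0.1360 / (0.031·0.1360 + 0.953·0.8640) = 0.0042160/0.82761 = 0.0051.
Update on result 2 ('alarm'): P(H) ← 0.969·0.0051 / (0.969·0.0051 + 0.047·0.9949) = 0.0049363/0.051697 = 0.0955.
Update on result 3 ('no-alarm'): P(H) ← 0.031·0.0955 / (0.031·0.0955 + 0.953·0.9045) = 0.0029600/0.86496 = 0.0034.

Posterior P(H) ≈ 0.0034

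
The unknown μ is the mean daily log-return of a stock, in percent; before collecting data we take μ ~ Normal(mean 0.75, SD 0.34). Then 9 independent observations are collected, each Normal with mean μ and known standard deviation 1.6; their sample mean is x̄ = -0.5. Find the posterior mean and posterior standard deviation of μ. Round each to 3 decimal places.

With known σ, the Normal prior is conjugate. Weight on the data is w = (n/σ²)/(n/σ² + 1/τ₀²) = 3.51562/(3.51562+8.65052) = 0.28897.
Posterior mean = w·x̄ + (1−w)·μ₀ = 0.28897·-0.5 + 0.71103·0.75 = 0.389. Posterior variance = 1/(3.51562+8.65052) = 0.0821953, so SD = 0.287.

Posterior mean ≈ 0.389; posterior SD ≈ 0.287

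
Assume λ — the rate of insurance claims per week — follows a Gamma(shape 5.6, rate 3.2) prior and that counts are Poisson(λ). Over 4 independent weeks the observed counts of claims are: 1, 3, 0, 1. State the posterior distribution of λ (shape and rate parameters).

Posterior: Gamma(shape=10.6, rate=7.2)

Total count ∑xᵢ = 5 over n = 4 weeks.
Gamma is conjugate to the Poisson likelihood: posterior is Gamma(shape = 5.6+5 = 10.6, rate = 3.2+4 = 7.2).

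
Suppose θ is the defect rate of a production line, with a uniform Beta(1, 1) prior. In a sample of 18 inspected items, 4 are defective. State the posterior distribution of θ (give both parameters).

Posterior: Beta(5, 15)

The binomial likelihood is conjugate to the Beta prior: with 4 successes and 14 failures, the posterior is Beta(1+4, 1+14) = Beta(5, 15).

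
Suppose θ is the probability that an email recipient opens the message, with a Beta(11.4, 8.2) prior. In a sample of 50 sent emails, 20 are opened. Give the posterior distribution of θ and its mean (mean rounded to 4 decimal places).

The binomial likelihood is conjugate to the Beta prior: with 20 successes and 30 failures, the posterior is Beta(11.4+20, 8.2+30) = Beta(31.4, 38.2).
E[θ | data] = 31.4/(31.4+38.2) = 0.4511.

Posterior: Beta(31.4, 38.2); mean ≈ 0.4511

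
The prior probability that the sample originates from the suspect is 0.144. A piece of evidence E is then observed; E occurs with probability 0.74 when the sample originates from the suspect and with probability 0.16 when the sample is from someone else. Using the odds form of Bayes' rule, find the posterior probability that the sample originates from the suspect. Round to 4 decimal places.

Posterior probability ≈ 0.4376

Prior odds = 0.144/(1−0.144) = 0.16822. In log-odds, ln(0.16822) = -1.7825.
Add log likelihood ratio: ln(4.6250) = 1.5315.
Posterior log-odds = -0.25098, so posterior odds = exp(-0.25098) = 0.77804. Converting, P(H|E) = 0.77804/1.7780 = 0.4376.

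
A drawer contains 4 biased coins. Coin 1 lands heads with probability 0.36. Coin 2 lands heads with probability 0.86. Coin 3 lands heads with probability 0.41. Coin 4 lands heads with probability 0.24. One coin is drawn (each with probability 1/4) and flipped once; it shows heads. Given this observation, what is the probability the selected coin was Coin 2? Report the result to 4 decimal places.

Posterior probability ≈ 0.4599

Tabulate prior·likelihood by source: [1] prior 0.25, lik 0.36, product 0.09000; [2] prior 0.25, lik 0.86, product 0.2150; [3] prior 0.25, lik 0.41, product 0.1025; [4] prior 0.25, lik 0.24, product 0.06000.
Normalizing constant = 0.46750; the posterior for Coin 2 is its product over the sum, 0.2150/0.46750 = 0.4599.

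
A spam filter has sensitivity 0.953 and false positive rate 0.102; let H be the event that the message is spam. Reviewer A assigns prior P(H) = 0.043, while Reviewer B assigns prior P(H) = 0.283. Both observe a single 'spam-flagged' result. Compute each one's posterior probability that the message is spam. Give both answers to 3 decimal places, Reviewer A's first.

Reviewer A: 0.296; Reviewer B: 0.787

P('+'|H) = 0.953, P('+'|¬H) = 0.102.
Reviewer A: numerator 0.953·0.043 = 0.040979; evidence = 0.040979+0.102·0.957 = 0.13859; posterior = 0.296.
Reviewer B: numerator 0.953·0.283 = 0.26970; evidence = 0.26970+0.102·0.717 = 0.34283; posterior = 0.787.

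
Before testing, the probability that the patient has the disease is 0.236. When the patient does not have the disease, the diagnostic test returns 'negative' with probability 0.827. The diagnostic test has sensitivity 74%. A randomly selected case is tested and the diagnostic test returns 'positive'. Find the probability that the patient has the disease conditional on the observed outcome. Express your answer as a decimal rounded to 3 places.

P(H | E) ≈ 0.569

Let H be the event that the patient has the disease. P(H) = 0.236, so P(¬H) = 0.764. With E the 'positive' result, P(E|H) = 0.74 and P(E|¬H) = 0.173.
P(E) = 0.74·0.236 + 0.173·0.764 = 0.17464 + 0.13217 = 0.30681.
By Bayes' theorem, P(H|E) = 0.17464 / 0.30681 = 0.569.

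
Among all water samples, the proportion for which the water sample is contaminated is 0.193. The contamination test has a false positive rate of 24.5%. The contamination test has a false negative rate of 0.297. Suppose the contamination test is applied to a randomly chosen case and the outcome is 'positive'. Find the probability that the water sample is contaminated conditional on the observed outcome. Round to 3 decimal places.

Let H be the event that the water sample is contaminated. P(H) = 0.193, so P(¬H) = 0.807. With E the 'positive' result, P(E|H) = 0.703 and P(E|¬H) = 0.245.
P(E) = 0.703·0.193 + 0.245·0.807 = 0.13568 + 0.19771 = 0.33339.
By Bayes' theorem, P(H|E) = 0.13568 / 0.33339 = 0.407.

P(H | E) ≈ 0.407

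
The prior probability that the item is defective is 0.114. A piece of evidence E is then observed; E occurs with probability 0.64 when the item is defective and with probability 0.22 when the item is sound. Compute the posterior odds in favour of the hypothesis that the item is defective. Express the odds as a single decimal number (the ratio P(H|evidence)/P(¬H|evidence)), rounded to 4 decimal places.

Prior odds = 0.114/(1−0.114) = 0.12867.
Likelihood ratio for E = 0.64/0.22 = 2.9091.
Posterior odds = prior odds × LR = 0.37431.

Posterior odds ≈ 0.3743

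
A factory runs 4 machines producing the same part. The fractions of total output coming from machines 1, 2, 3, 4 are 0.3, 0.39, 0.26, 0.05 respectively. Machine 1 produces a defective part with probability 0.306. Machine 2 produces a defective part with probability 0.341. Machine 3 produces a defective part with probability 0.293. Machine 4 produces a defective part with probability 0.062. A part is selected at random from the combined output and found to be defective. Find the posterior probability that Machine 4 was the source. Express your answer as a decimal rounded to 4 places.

Posterior probability ≈ 0.0102

Tabulate prior·likelihood by source: [1] prior 0.3, lik 0.306, product 0.09180; [2] prior 0.39, lik 0.341, product 0.1330; [3] prior 0.26, lik 0.293, product 0.07618; [4] prior 0.05, lik 0.062, product 0.003100.
Normalizing constant = 0.30407; the posterior for Machine 4 is its product over the sum, 0.003100/0.30407 = 0.0102.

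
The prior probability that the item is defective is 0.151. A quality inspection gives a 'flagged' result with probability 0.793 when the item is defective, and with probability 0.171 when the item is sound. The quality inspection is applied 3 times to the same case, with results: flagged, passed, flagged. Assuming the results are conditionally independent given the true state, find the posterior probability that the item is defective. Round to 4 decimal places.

Let H be the event that the item is defective; start with P(H) = 0.151. P('flagged'|H) = 0.793, P('flagged'|¬H) = 0.171.
Update on result 1 ('flagged'): P(H) ← 0.793·0.1510 / (0.793·0.1510 + 0.171·0.8490) = 0.11974/0.26492 = 0.4520.
Update on result 2 ('passed'): P(H) ← 0.207·0.4520 / (0.207·0.4520 + 0.829·0.5480) = 0.093563/0.54786 = 0.1708.
Update on result 3 ('flagged'): P(H) ← 0.793·0.1708 / (0.793·0.1708 + 0.171·0.8292) = 0.13543/0.27722 = 0.4885.

Posterior P(H) ≈ 0.4885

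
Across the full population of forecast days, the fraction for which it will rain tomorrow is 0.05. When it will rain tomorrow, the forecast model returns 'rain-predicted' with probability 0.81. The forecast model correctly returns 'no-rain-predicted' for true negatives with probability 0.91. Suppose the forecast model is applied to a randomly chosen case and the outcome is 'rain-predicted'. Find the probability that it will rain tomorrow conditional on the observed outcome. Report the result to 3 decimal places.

Write H for 'it will rain tomorrow'. Prior odds H:¬H = 0.05/0.95 = 0.052632. For the 'rain-predicted' outcome, the likelihood ratio is 0.81/0.09 = 9.0000.
Posterior odds = 0.052632 × 9.0000 = 0.47368, so P(H|E) = 0.47368/(1+0.47368) = 0.321.

P(H | E) ≈ 0.321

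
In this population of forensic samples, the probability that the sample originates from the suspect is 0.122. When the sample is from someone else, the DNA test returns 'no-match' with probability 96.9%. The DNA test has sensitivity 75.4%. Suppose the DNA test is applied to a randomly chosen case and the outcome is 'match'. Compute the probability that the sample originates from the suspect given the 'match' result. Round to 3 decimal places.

P(H | E) ≈ 0.772

Let H be the event that the sample originates from the suspect. P(H) = 0.122, so P(¬H) = 0.878. With E the 'match' result, P(E|H) = 0.754 and P(E|¬H) = 0.031.
P(E) = 0.754·0.122 + 0.031·0.878 = 0.091988 + 0.027218 = 0.11921.
By Bayes' theorem, P(H|E) = 0.091988 / 0.11921 = 0.772.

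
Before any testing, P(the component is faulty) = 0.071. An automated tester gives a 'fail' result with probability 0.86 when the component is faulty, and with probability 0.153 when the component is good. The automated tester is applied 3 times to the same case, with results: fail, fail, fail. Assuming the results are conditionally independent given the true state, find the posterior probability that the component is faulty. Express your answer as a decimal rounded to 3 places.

Posterior P(H) ≈ 0.931

With H the event that the component is faulty, the joint likelihood of the observed sequence is P(data|H) = 0.86·0.86·0.86 = 0.63606 and P(data|¬H) = 0.153·0.153·0.153 = 0.0035816.
Bayes: P(H|data) = 0.071·0.63606 / (0.071·0.63606 + 0.929·0.0035816) = 0.045160/0.048487 = 0.9314.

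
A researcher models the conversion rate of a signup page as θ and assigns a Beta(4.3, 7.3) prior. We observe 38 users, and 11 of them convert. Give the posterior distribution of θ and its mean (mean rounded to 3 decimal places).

Observing 11 successes and 27 failures updates Beta(4.3, 7.3) by adding the success and failure counts to the two shape parameters: α = 4.3+11 = 15.3, β = 7.3+27 = 34.3.
E[θ | data] = 15.3/(15.3+34.3) = 0.308.

Posterior: Beta(15.3, 34.3); mean ≈ 0.308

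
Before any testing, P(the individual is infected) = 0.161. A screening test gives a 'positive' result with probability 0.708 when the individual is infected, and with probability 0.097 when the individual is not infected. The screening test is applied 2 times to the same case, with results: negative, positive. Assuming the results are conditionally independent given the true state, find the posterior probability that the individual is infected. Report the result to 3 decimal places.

Posterior P(H) ≈ 0.312

Let H be the event that the individual is infected; start with P(H) = 0.161. P('positive'|H) = 0.708, P('positive'|¬H) = 0.097.
Update on result 1 ('negative'): P(H) ← 0.292·0.1610 / (0.292·0.1610 + 0.903·0.8390) = 0.047012/0.80463 = 0.0584.
Update on result 2 ('positive'): P(H) ← 0.708·0.0584 / (0.708·0.0584 + 0.097·0.9416) = 0.041366/0.13270 = 0.3117.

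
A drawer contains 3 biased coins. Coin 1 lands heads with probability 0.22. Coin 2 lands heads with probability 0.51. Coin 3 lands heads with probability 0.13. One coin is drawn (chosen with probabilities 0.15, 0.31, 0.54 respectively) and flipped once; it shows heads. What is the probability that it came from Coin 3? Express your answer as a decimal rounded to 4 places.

P(heads|C1) = 0.22; P(heads|C2) = 0.51; P(heads|C3) = 0.13.
Prior × likelihood for each source: 0.15·0.22=0.03300, 0.31·0.51=0.1581, 0.54·0.13=0.07020. Summing gives P(heads) = 0.26130.
P(Coin 3 | heads) = 0.07020 / 0.26130 = 0.2687.

Posterior probability ≈ 0.2687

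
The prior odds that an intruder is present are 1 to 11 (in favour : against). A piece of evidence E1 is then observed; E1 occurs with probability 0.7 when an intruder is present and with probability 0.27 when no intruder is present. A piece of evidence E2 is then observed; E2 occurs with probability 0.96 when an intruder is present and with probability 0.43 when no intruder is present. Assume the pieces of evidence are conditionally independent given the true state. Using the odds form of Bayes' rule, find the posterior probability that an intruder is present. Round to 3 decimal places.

Posterior probability ≈ 0.345

Prior odds = 1/11 = 0.090909. In log-odds, ln(0.090909) = -2.3979.
Add log likelihood ratios: ln(2.5926) + ln(2.2326) = 1.7558.
Posterior log-odds = -0.64209, so posterior odds = exp(-0.64209) = 0.52619. Converting, P(H|E) = 0.52619/1.5262 = 0.345.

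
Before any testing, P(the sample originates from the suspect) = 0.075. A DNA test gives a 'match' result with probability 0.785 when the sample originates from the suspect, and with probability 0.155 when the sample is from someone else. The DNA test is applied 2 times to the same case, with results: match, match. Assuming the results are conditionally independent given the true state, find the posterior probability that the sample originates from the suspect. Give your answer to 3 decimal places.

Posterior P(H) ≈ 0.675

With H the event that the sample originates from the suspect, the joint likelihood of the observed sequence is P(data|H) = 0.785·0.785 = 0.61623 and P(data|¬H) = 0.155·0.155 = 0.024025.
Bayes: P(H|data) = 0.075·0.61623 / (0.075·0.61623 + 0.925·0.024025) = 0.046217/0.068440 = 0.6753.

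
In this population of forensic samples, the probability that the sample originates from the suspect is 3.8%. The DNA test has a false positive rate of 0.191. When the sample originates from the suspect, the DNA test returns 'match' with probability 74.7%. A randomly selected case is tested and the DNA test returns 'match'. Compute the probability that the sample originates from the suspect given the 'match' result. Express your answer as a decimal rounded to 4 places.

P(H | E) ≈ 0.1338

Let H be the event that the sample originates from the suspect. P(H) = 0.038, so P(¬H) = 0.962. With E the 'match' result, P(E|H) = 0.747 and P(E|¬H) = 0.191.
P(E) = 0.747·0.038 + 0.191·0.962 = 0.028386 + 0.18374 = 0.21213.
By Bayes' theorem, P(H|E) = 0.028386 / 0.21213 = 0.1338.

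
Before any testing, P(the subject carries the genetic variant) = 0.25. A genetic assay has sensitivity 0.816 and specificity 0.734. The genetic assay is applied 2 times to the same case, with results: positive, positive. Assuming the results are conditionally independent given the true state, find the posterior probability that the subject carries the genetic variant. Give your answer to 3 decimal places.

Posterior P(H) ≈ 0.758

Let H be the event that the subject carries the genetic variant; start with P(H) = 0.25. P('positive'|H) = 0.816, P('positive'|¬H) = 0.266.
Update on result 1 ('positive'): P(H) ← 0.816·0.2500 / (0.816·0.2500 + 0.266·0.7500) = 0.20400/0.40350 = 0.5056.
Update on result 2 ('positive'): P(H) ← 0.816·0.5056 / (0.816·0.5056 + 0.266·0.4944) = 0.41255/0.54407 = 0.7583.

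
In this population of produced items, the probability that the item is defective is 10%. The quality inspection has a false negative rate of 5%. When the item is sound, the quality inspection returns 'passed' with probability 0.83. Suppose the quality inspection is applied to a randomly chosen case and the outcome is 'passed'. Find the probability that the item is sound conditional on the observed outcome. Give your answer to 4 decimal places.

Write H for 'the item is defective'. Prior odds H:¬H = 0.1/0.9 = 0.11111. For the 'passed' outcome, the likelihood ratio is 0.05/0.83 = 0.060241.
Posterior odds = 0.11111 × 0.060241 = 0.0066934, so P(H|E) = 0.0066934/(1+0.0066934) = 0.0066. Then P(¬H|E) = 1 − 0.0066 = 0.9934.

P(¬H | E) ≈ 0.9934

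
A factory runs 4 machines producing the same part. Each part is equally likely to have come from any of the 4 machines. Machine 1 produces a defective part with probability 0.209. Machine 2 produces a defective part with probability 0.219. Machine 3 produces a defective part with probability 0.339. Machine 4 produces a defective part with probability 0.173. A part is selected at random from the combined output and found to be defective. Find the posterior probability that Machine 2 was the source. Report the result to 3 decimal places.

P(defective|M1) = 0.209; P(defective|M2) = 0.219; P(defective|M3) = 0.339; P(defective|M4) = 0.173.
Prior × likelihood for each source: 0.25·0.209=0.05225, 0.25·0.219=0.05475, 0.25·0.339=0.08475, 0.25·0.173=0.04325. Summing gives P(defective) = 0.23500.
P(Machine 2 | defective) = 0.05475 / 0.23500 = 0.233.

Posterior probability ≈ 0.233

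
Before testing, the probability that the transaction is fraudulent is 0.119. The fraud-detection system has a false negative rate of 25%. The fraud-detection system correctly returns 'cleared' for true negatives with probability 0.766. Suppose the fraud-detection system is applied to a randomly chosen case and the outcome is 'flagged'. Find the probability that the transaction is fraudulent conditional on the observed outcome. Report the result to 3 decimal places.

P(H | E) ≈ 0.302

Write H for 'the transaction is fraudulent'. Prior odds H:¬H = 0.119/0.881 = 0.13507. For the 'flagged' outcome, the likelihood ratio is 0.75/0.234 = 3.2051.
Posterior odds = 0.13507 × 3.2051 = 0.43293, so P(H|E) = 0.43293/(1+0.43293) = 0.302.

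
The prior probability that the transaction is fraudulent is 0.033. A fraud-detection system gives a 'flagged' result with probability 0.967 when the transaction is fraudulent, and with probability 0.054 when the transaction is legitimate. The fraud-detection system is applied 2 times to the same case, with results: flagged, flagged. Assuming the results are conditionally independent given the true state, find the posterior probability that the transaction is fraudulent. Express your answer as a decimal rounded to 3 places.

Let H be the event that the transaction is fraudulent; start with P(H) = 0.033. P('flagged'|H) = 0.967, P('flagged'|¬H) = 0.054.
Update on result 1 ('flagged'): P(H) ← 0.967·0.0330 / (0.967·0.0330 + 0.054·0.9670) = 0.031911/0.084129 = 0.3793.
Update on result 2 ('flagged'): P(H) ← 0.967·0.3793 / (0.967·0.3793 + 0.054·0.6207) = 0.36679/0.40031 = 0.9163.

Posterior P(H) ≈ 0.916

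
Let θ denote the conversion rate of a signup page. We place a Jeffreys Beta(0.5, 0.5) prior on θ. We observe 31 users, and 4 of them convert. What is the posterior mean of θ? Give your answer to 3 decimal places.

Posterior mean ≈ 0.141

Observing 4 successes and 27 failures updates Beta(0.5, 0.5) by adding the success and failure counts to the two shape parameters: α = 0.5+4 = 4.5, β = 0.5+27 = 27.5.
E[θ | data] = 4.5/(4.5+27.5) = 0.141.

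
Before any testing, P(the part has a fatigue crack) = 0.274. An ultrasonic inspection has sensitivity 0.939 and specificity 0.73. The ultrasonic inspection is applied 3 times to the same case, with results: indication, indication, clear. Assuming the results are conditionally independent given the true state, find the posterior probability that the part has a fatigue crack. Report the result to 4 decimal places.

Posterior P(H) ≈ 0.2761

Let H be the event that the part has a fatigue crack; start with P(H) = 0.274. P('indication'|H) = 0.939, P('indication'|¬H) = 0.27.
Update on result 1 ('indication'): P(H) ← 0.939·0.2740 / (0.939·0.2740 + 0.27·0.7260) = 0.25729/0.45331 = 0.5676.
Update on result 2 ('indication'): P(H) ← 0.939·0.5676 / (0.939·0.5676 + 0.27·0.4324) = 0.53295/0.64971 = 0.8203.
Update on result 3 ('clear'): P(H) ← 0.061·0.8203 / (0.061·0.8203 + 0.73·0.1797) = 0.050038/0.18122 = 0.2761.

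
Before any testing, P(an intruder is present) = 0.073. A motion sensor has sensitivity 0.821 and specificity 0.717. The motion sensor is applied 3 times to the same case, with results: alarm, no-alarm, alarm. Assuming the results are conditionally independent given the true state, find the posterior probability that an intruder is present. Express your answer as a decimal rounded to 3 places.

Posterior P(H) ≈ 0.142

Let H be the event that an intruder is present; start with P(H) = 0.073. P('alarm'|H) = 0.821, P('alarm'|¬H) = 0.283.
Update on result 1 ('alarm'): P(H) ← 0.821·0.0730 / (0.821·0.0730 + 0.283·0.9270) = 0.059933/0.32227 = 0.1860.
Update on result 2 ('no-alarm'): P(H) ← 0.179·0.1860 / (0.179·0.1860 + 0.717·0.8140) = 0.033288/0.61695 = 0.0540.
Update on result 3 ('alarm'): P(H) ← 0.821·0.0540 / (0.821·0.0540 + 0.283·0.9460) = 0.044298/0.31203 = 0.1420.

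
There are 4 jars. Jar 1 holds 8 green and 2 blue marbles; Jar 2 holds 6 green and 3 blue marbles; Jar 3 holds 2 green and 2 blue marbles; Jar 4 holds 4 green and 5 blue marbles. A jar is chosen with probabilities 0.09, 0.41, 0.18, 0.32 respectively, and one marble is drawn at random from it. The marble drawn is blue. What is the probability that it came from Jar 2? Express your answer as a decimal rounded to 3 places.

Tabulate prior·likelihood by source: [1] prior 0.09, lik 0.2, product 0.01800; [2] prior 0.41, lik 0.3333, product 0.1367; [3] prior 0.18, lik 0.5, product 0.09000; [4] prior 0.32, lik 0.5556, product 0.1778.
Normalizing constant = 0.42244; the posterior for Jar 2 is its product over the sum, 0.1367/0.42244 = 0.324.

Posterior probability ≈ 0.324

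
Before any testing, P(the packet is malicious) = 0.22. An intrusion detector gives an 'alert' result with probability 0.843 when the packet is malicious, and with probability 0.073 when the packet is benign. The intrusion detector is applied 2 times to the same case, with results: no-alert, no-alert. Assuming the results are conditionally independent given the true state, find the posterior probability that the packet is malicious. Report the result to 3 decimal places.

With H the event that the packet is malicious, the joint likelihood of the observed sequence is P(data|H) = 0.157·0.157 = 0.024649 and P(data|¬H) = 0.927·0.927 = 0.85933.
Bayes: P(H|data) = 0.22·0.024649 / (0.22·0.024649 + 0.78·0.85933) = 0.0054228/0.67570 = 0.0080.

Posterior P(H) ≈ 0.008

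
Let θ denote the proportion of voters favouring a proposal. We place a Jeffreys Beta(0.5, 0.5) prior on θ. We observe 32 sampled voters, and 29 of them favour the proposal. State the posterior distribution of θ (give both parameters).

Observing 29 successes and 3 failures updates Beta(0.5, 0.5) by adding the success and failure counts to the two shape parameters: α = 0.5+29 = 29.5, β = 0.5+3 = 3.5.

Posterior: Beta(29.5, 3.5)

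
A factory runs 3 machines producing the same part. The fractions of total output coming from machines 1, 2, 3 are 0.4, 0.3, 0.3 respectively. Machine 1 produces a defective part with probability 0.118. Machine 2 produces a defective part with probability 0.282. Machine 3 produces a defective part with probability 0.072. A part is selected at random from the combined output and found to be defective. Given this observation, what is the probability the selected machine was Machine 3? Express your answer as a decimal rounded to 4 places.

Posterior probability ≈ 0.1408

P(defective|M1) = 0.118; P(defective|M2) = 0.282; P(defective|M3) = 0.072.
Prior × likelihood for each source: 0.4·0.118=0.04720, 0.3·0.282=0.08460, 0.3·0.072=0.02160. Summing gives P(defective) = 0.15340.
P(Machine 3 | defective) = 0.02160 / 0.15340 = 0.1408.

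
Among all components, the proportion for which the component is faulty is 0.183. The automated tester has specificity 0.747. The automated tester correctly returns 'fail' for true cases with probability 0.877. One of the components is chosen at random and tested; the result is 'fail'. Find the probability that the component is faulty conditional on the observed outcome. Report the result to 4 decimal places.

P(H | E) ≈ 0.4371

Write H for 'the component is faulty'. Prior odds H:¬H = 0.183/0.817 = 0.22399. For the 'fail' outcome, the likelihood ratio is 0.877/0.253 = 3.4664.
Posterior odds = 0.22399 × 3.4664 = 0.77644, so P(H|E) = 0.77644/(1+0.77644) = 0.4371.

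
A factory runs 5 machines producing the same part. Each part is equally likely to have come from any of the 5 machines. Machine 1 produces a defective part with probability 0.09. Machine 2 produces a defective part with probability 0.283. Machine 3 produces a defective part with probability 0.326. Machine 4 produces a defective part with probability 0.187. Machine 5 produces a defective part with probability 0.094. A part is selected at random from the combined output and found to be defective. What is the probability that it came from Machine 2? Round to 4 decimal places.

Tabulate prior·likelihood by source: [1] prior 0.2, lik 0.09, product 0.01800; [2] prior 0.2, lik 0.283, product 0.05660; [3] prior 0.2, lik 0.326, product 0.06520; [4] prior 0.2, lik 0.187, product 0.03740; [5] prior 0.2, lik 0.094, product 0.01880.
Normalizing constant = 0.19600; the posterior for Machine 2 is its product over the sum, 0.05660/0.19600 = 0.2888.

Posterior probability ≈ 0.2888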